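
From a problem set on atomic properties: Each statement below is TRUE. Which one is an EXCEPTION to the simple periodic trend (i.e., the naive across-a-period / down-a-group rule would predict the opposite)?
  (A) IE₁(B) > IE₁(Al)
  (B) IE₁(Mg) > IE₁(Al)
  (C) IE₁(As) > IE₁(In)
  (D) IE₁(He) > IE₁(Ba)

(B)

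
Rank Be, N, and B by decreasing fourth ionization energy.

B > Be > N

After 3 electrons have been removed, what remains? Be³⁺ is already 1 electron into the core; N³⁺ still has 2 valence electrons; B³⁺ is the bare [He] core.
Core electrons are held far more tightly than valence electrons, so Be and B top the IE_4 order.
Tabulated IE_4 (kJ/mol): Be 21007, N 7475, B 25026.
So the fourth ionization energies run N < Be < B.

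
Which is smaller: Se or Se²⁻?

Forming Se²⁻ adds 2 electrons to Se. More electron–electron repulsion in the same shell, with unchanged nuclear charge, lets the cloud expand.
An anion is larger than its parent atom: Se²⁻ > Se.

Se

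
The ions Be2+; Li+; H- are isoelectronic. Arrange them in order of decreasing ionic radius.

All of these have 2 electrons, so size is governed by nuclear charge alone: the more protons, the stronger the pull on the same electron cloud, and the smaller the ion.
Nuclear charges: Be2+ (Z=4), Li+ (Z=3), H- (Z=1).
Largest to smallest: H- > Li+ > Be2+.

H-, Li+, Be2+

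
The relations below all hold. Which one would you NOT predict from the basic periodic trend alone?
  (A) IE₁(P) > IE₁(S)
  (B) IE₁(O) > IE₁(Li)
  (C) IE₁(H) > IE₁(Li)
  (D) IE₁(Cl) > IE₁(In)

(A)

The general trend: first ionization energy increases across a period and decreases down a group.
(A) P (period 3, group 15) vs S (period 3, group 16): the stated order contradicts the simple trend.
(B) O (period 2, group 16) vs Li (period 2, group 1): the stated order agrees with the simple trend.
(C) H (period 1, group 1) vs Li (period 2, group 1): the stated order agrees with the simple trend.
(D) Cl (period 3, group 17) vs In (period 5, group 13): the stated order agrees with the simple trend.
The exception is (A): S (3p⁴) ionizes more easily than half-filled P (3p³) because the paired 3p electron in S is pushed out by e⁻–e⁻ repulsion.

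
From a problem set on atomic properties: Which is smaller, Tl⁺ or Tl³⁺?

Tl³⁺

Both ions have Z = 81 protons, but Tl³⁺ has lost more electrons, so its remaining electrons feel a larger effective nuclear charge per electron and are pulled in more tightly.
Higher positive charge → smaller ion, so Tl⁺ > Tl³⁺.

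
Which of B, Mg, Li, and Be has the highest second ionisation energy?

The second ionization energy removes an electron from the +1 ion. For each element: B⁺ still has 2 valence electrons; Mg⁺ still has 1 valence electron; Li⁺ is the bare [He] core; Be⁺ still has 1 valence electron.
Breaking into a closed-shell core is much more expensive than removing a leftover valence electron — Li has the largest IE_2 here.
Valence configurations: B⁺ [He]2s², Mg⁺ [Ne]3s¹, Be⁺ [He]2s¹.
Approximate IE_2 values (kJ/mol): B 2427, Mg 1451, Li 7298, Be 1757.
Hence IE_2: Mg < Be < B < Li.

Li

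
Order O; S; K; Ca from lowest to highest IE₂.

After 1 electron has been removed, what remains? O⁺ still has 5 valence electrons; S⁺ still has 5 valence electrons; K⁺ is the bare [Ar] core; Ca⁺ still has 1 valence electron.
Usually core removal costs more than valence removal, but here the competition is close: a tightly held n=2 valence electron can cost more to remove than an n=3 core electron, so the actual values have to decide it.
Valence configurations: O⁺ [He]2s²2p³, S⁺ [Ne]3s²3p³, Ca⁺ [Ar]4s¹.
Tabulated IE_2 (kJ/mol): O 3388, S 2252, K 3052, Ca 1145.
Hence IE_2: Ca < S < K < O.

Ca < S < K < O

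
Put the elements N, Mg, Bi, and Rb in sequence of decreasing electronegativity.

N is in period 2, group 15; Mg is in period 3, group 2; Rb is in period 5, group 1; Bi is in period 6, group 15.
Electronegativity increases across a period and decreases down a group, tracking effective nuclear charge and atomic size.
Here both period and group differ, so the two effects have to be weighed against each other.
Mg > Rb: both effects reinforce here, so Mg is clearly the higher of the two.
Bi > Mg: period and group pull opposite ways; the across-period shift dominates (2.02 vs 1.31).
N > Bi: N sits above Bi in group 15, so the down-group effect alone puts N higher.
Tabulated electronegativity (Pauling): N 3.04, Mg 1.31, Rb 0.82, Bi 2.02.
So from highest to lowest: N > Bi > Mg > Rb.

N > Bi > Mg > Rb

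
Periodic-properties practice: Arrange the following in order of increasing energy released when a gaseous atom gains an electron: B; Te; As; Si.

B, As, Si, Te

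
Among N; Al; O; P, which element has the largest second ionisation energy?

O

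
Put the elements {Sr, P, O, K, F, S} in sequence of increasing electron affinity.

Sr < K < P < O < S < F

O is in period 2, group 16; F is in period 2, group 17; P is in period 3, group 15; S is in period 3, group 16; K is in period 4, group 1; Sr is in period 5, group 2.
Atoms with high Z_eff and room in the valence shell (especially the halogens) have the most exothermic electron affinities.
These span different periods and groups, so the two trends combine.
K > Sr: period and group pull opposite ways; the down-group shift dominates (48 vs 5 kJ/mol).
P > K: relative to K, both the across-period and down-group shifts push P's electron affinity up.
O > P: both effects reinforce here, so O is clearly the higher of the two.
S > O: this pair runs against the simple trend — see the exception note.
F > S: relative to S, both the across-period and down-group shifts push F's electron affinity up.
Note the exception: S has a higher electron affinity than O, contrary to the simple trend — the compact 2p subshell of O repels the added electron more than S's larger 3p does.
Tabulated electron affinity (kJ/mol): O 141, F 328, P 72, S 200, K 48, Sr 5.
So from lowest to highest: Sr < K < P < O < S < F.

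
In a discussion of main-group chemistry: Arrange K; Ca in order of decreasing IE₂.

K > Ca

The second ionization energy removes an electron from the +1 ion. For each element: K⁺ is the bare [Ar] core; Ca⁺ still has 1 valence electron.
Breaking into a closed-shell core is much more expensive than removing a leftover valence electron — K has the largest IE_2 here.
The numbers (kJ/mol): K 3052, Ca 1145.
Putting it together, IE_2: Ca < K.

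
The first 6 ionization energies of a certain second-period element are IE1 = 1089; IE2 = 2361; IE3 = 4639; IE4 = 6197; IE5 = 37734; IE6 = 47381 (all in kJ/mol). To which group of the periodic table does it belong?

Look for the largest jump between consecutive ionization energies: IE5/IE4 ≈ 6.1, far larger than any earlier ratio.
That jump marks the point where a core electron is being removed. So the atom has 4 valence electrons.
A main-group element with 4 valence electrons is in group 14.

Group 14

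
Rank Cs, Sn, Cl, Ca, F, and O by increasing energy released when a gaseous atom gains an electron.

Ca < Cs < Sn < O < F < Cl

O is in period 2, group 16; F is in period 2, group 17; Cl is in period 3, group 17; Ca is in period 4, group 2; Sn is in period 5, group 14; Cs is in period 6, group 1.
EA tends to increase across a period and decrease down a group, though the pattern is less regular than for IE or radius.
Here both period and group differ, so the two effects have to be weighed against each other.
Cs > Ca: this pair runs against the simple trend — see the exception note.
Sn > Cs: relative to Cs, both the across-period and down-group shifts push Sn's electron affinity up.
O > Sn: both effects reinforce here, so O is clearly the higher of the two.
F > O: F lies to the right of O in period 2, so the across-period effect alone puts F higher.
Cl > F: this pair runs against the simple trend — see the exception note.
Note the exception: Cs has a higher electron affinity than Ca, contrary to the simple trend — adding an electron to Ca (ns²) has to open a new, higher-energy np subshell, which is unfavourable.
Note the exception: Cl has a higher electron affinity than F, contrary to the simple trend — F's small 2p subshell makes the incoming electron feel strong e⁻–e⁻ repulsion, so Cl actually releases more energy on gaining an electron.
Approximate values (kJ/mol): O 141, F 328, Cl 349, Ca 2, Sn 107, Cs 46.
So from lowest to highest: Ca < Cs < Sn < O < F < Cl.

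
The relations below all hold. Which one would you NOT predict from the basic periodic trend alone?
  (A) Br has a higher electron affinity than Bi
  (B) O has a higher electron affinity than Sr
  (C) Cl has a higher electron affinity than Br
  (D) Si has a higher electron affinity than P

The general trend: electron affinity increases across a period and decreases down a group.
(A) Br (period 4, group 17) vs Bi (period 6, group 15): the stated order agrees with the simple trend.
(B) O (period 2, group 16) vs Sr (period 5, group 2): the stated order agrees with the simple trend.
(C) Cl (period 3, group 17) vs Br (period 4, group 17): the stated order agrees with the simple trend.
(D) Si (period 3, group 14) vs P (period 3, group 15): the stated order contradicts the simple trend.
The exception is (D): adding an electron to P's half-filled 3p³ is unfavourable, so Si (3p²) has the more exothermic EA.

(D)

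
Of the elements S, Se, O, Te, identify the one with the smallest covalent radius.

O

Radius decreases left→right (rising Z_eff, same n) and increases top→bottom (higher n).
All are in group 16, so atomic radius increases down the group.
The smallest covalent radius among these belongs to O.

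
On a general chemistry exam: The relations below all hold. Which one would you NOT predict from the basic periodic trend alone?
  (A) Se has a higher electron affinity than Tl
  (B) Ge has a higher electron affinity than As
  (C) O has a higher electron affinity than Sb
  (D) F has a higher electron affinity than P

The general trend: electron affinity increases across a period and decreases down a group.
(A) Se (period 4, group 16) vs Tl (period 6, group 13): the stated order agrees with the simple trend.
(B) Ge (period 4, group 14) vs As (period 4, group 15): the stated order contradicts the simple trend.
(C) O (period 2, group 16) vs Sb (period 5, group 15): the stated order agrees with the simple trend.
(D) F (period 2, group 17) vs P (period 3, group 15): the stated order agrees with the simple trend.
The exception is (B): adding an electron to As's half-filled 4p³ is unfavourable, so Ge (4p²) has the more exothermic EA.

(B)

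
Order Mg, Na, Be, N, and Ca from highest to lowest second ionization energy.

Na > N > Be > Mg > Ca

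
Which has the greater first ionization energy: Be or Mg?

Be

Be is in period 2, group 2; Mg is in period 3, group 2.
First ionization energy rises across a period (greater Z_eff holds electrons more tightly) and falls down a group (valence electrons are farther from the nucleus).
All are in group 2, so first ionization energy increases up the group.
So Be has the greater first ionization energy (Be > Mg).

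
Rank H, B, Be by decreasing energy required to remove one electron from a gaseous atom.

H > Be > B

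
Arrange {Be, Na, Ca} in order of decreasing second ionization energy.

Na > Be > Ca

The second ionization energy removes an electron from the +1 ion. For each element: Be⁺ still has 1 valence electron; Na⁺ is the bare [Ne] core; Ca⁺ still has 1 valence electron.
Breaking into a closed-shell core is much more expensive than removing a leftover valence electron — Na has the largest IE_2 here.
Valence configurations: Be⁺ [He]2s¹, Ca⁺ [Ar]4s¹.
Approximate IE_2 values (kJ/mol): Be 1757, Na 4562, Ca 1145.
So the second ionization energies run Ca < Be < Na.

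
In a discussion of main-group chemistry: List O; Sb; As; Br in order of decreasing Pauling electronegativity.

O is in period 2, group 16; As is in period 4, group 15; Br is in period 4, group 17; Sb is in period 5, group 15.
Atoms toward the upper right of the periodic table pull bonding electrons most strongly.
Neither a single period nor a single group — weigh both effects.
As > Sb: As sits above Sb in group 15, so the down-group effect alone puts As higher.
Br > As: both are in period 4; the period trend gives Br the larger value.
O > Br: period and group pull opposite ways; the down-group shift dominates (3.44 vs 2.96).
Approximate values (Pauling): O 3.44, As 2.18, Br 2.96, Sb 2.05.
So from highest to lowest: O > Br > As > Sb.

O, Br, As, Sb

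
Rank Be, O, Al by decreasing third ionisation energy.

Consider each +2 ion: Be²⁺ is the bare [He] core; O²⁺ still has 4 valence electrons; Al²⁺ still has 1 valence electron.
Breaking into a closed-shell core is much more expensive than removing a leftover valence electron — Be has the largest IE_3 here.
Valence configurations: O²⁺ [He]2s²2p², Al²⁺ [Ne]3s¹.
The numbers (kJ/mol): Be 14849, O 5300, Al 2745.
Putting it together, IE_3: Al < O < Be.

Be > O > Al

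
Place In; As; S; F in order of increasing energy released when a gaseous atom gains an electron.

Adding an electron releases more energy for atoms nearer the top right (short of the noble gases).
These span different periods and groups, so the two trends combine.
As > In: relative to In, both the across-period and down-group shifts push As's electron affinity up.
S > As: relative to As, both the across-period and down-group shifts push S's electron affinity up.
F > S: both effects reinforce here, so F is clearly the higher of the two.
Approximate values (kJ/mol): F 328, S 200, As 78, In 29.
So from lowest to highest: In < As < S < F.

In < As < S < F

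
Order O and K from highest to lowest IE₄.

IE_4 is the cost of taking one more electron from the +3 cation: O³⁺ still has 3 valence electrons; K³⁺ is already 2 electrons into the core.
Usually core removal costs more than valence removal, but here the competition is close: a tightly held n=2 valence electron can cost more to remove than an n=3 core electron, so the actual values have to decide it.
Approximate IE_4 values (kJ/mol): O 7469, K 5877.
Putting it together, IE_4: K < O.

O, K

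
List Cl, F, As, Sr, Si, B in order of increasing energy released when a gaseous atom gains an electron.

Sr, B, As, Si, F, Cl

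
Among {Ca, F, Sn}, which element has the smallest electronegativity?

Ca

EN rises left→right (higher Z_eff, smaller atoms) and falls top→bottom (larger, more shielded atoms).
These span different periods and groups, so the two trends combine.
Sn > Ca: the two effects oppose for this pair; the across-period effect wins (1.96 vs 1.00).
F > Sn: relative to Sn, both the across-period and down-group shifts push F's electronegativity up.
For reference (Pauling): F 3.98, Ca 1.00, Sn 1.96.
The smallest electronegativity among these belongs to Ca.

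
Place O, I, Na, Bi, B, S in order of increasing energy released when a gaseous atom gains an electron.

B is in period 2, group 13; O is in period 2, group 16; Na is in period 3, group 1; S is in period 3, group 16; I is in period 5, group 17; Bi is in period 6, group 15.
Atoms with high Z_eff and room in the valence shell (especially the halogens) have the most exothermic electron affinities.
Neither a single period nor a single group — weigh both effects.
Na > B: this pair runs against the simple trend — see the exception note.
Bi > Na: period and group pull opposite ways; the across-period shift dominates (91 vs 53 kJ/mol).
O > Bi: both effects reinforce here, so O is clearly the higher of the two.
S > O: this pair runs against the simple trend — see the exception note.
I > S: the two effects oppose for this pair; the across-period effect wins (295 vs 200 kJ/mol).
Note the exception: Na has a higher electron affinity than B, contrary to the simple trend — B's ns²np¹ configuration gives only a small electron affinity — the sparsely filled np subshell binds an added electron weakly.
Note the exception: S has a higher electron affinity than O, contrary to the simple trend — the compact 2p subshell of O repels the added electron more than S's larger 3p does.
For reference (kJ/mol): B 27, O 141, Na 53, S 200, I 295, Bi 91.
So from lowest to highest: B < Na < Bi < O < S < I.

B < Na < Bi < O < S < I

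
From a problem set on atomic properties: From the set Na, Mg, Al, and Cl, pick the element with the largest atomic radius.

Na is in period 3, group 1; Mg is in period 3, group 2; Al is in period 3, group 13; Cl is in period 3, group 17.
Moving right in a period, electrons are added to the same shell under a stronger nuclear pull, so atoms get smaller; moving down, a new shell is opened and atoms get larger.
All lie in period 3, so atomic radius increases right to left.
The largest atomic radius among these belongs to Na.

Na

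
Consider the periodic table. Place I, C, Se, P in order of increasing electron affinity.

P, C, Se, I

C is in period 2, group 14; P is in period 3, group 15; Se is in period 4, group 16; I is in period 5, group 17.
Adding an electron releases more energy for atoms nearer the top right (short of the noble gases).
A diagonal step moves right (one effect) and down (the opposite effect) at once.
C > P: period and group pull opposite ways; the down-group shift dominates (122 vs 72 kJ/mol).
Se > C: the two effects oppose for this pair; the across-period effect wins (195 vs 122 kJ/mol).
I > Se: the two effects oppose for this pair; the across-period effect wins (295 vs 195 kJ/mol).
For reference (kJ/mol): C 122, P 72, Se 195, I 295.
So from lowest to highest: P < C < Se < I.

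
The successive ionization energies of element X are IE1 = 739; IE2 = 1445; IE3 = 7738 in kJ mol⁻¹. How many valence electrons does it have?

Look for the largest jump between consecutive ionization energies: IE3/IE2 ≈ 5.4, far larger than any earlier ratio.
That jump marks the point where a core electron is being removed. So the atom has 2 valence electrons.

2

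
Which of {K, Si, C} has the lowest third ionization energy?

After 2 electrons have been removed, what remains? K²⁺ is already 1 electron into the core; Si²⁺ still has 2 valence electrons; C²⁺ still has 2 valence electrons.
Usually core removal costs more than valence removal, but here the competition is close: a tightly held n=2 valence electron can cost more to remove than an n=3 core electron, so the actual values have to decide it.
Valence configurations: Si²⁺ [Ne]3s², C²⁺ [He]2s².
Tabulated IE_3 (kJ/mol): K 4420, Si 3232, C 4620.
Overall IE_3 order: Si < K < C.

Si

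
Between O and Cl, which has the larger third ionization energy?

Consider each +2 ion: O²⁺ still has 4 valence electrons; Cl²⁺ still has 5 valence electrons.
All are still removing valence electrons, so compare the +2 ions as you would atoms: IE_3 generally rises across a period (higher Z_eff) and falls down a group (larger shell), subject to the usual subshell exceptions.
Valence configurations: O²⁺ [He]2s²2p², Cl²⁺ [Ne]3s²3p³.
Approximate IE_3 values (kJ/mol): O 5300, Cl 3822.
Hence IE_3: Cl < O.

O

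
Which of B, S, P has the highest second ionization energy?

B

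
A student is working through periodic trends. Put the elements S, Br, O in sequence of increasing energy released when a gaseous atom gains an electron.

O < S < Br

O is in period 2, group 16; S is in period 3, group 16; Br is in period 4, group 17.
Electron affinity generally becomes more exothermic across a period toward the halogens and less exothermic down a group.
Here both period and group differ, so the two effects have to be weighed against each other.
S > O: this pair runs against the simple trend — see the exception note.
Br > S: period and group pull opposite ways; the across-period shift dominates (325 vs 200 kJ/mol).
Note the exception: S has a higher electron affinity than O, contrary to the simple trend — the compact 2p subshell of O repels the added electron more than S's larger 3p does.
Tabulated electron affinity (kJ/mol): O 141, S 200, Br 325.
So from lowest to highest: O < S < Br.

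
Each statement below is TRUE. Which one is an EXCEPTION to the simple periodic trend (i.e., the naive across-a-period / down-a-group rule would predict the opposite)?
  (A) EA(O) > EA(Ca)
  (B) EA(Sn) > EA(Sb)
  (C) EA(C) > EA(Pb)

(B)

The general trend: electron affinity increases across a period and decreases down a group.
(A) O (period 2, group 16) vs Ca (period 4, group 2): the stated order agrees with the simple trend.
(B) Sn (period 5, group 14) vs Sb (period 5, group 15): the stated order contradicts the simple trend.
(C) C (period 2, group 14) vs Pb (period 6, group 14): the stated order agrees with the simple trend.
The exception is (B): adding an electron to Sb's half-filled 5p³ is unfavourable, so Sn has the more exothermic EA.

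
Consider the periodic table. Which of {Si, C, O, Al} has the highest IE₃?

O

IE_3 is the cost of taking one more electron from the +2 cation: Si²⁺ still has 2 valence electrons; C²⁺ still has 2 valence electrons; O²⁺ still has 4 valence electrons; Al²⁺ still has 1 valence electron.
All are still removing valence electrons, so compare the +2 ions as you would atoms: IE_3 generally rises across a period (higher Z_eff) and falls down a group (larger shell), subject to the usual subshell exceptions.
Valence configurations: Si²⁺ [Ne]3s², C²⁺ [He]2s², O²⁺ [He]2s²2p², Al²⁺ [Ne]3s¹.
Tabulated IE_3 (kJ/mol): Si 3232, C 4620, O 5300, Al 2745.
Overall IE_3 order: Al < Si < C < O.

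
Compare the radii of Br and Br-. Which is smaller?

Br

Forming Br- adds 1 electron to Br. More electron–electron repulsion in the same shell, with unchanged nuclear charge, lets the cloud expand.
An anion is larger than its parent atom: Br- > Br.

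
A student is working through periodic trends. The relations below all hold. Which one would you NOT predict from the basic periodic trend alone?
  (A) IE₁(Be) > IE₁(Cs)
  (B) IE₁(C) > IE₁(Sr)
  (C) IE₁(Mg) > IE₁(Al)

The general trend: first ionization energy increases across a period and decreases down a group.
(A) Be (period 2, group 2) vs Cs (period 6, group 1): the stated order agrees with the simple trend.
(B) C (period 2, group 14) vs Sr (period 5, group 2): the stated order agrees with the simple trend.
(C) Mg (period 3, group 2) vs Al (period 3, group 13): the stated order contradicts the simple trend.
The exception is (C): Al's single 3p electron is easier to remove than one from Mg's filled 3s².

(C)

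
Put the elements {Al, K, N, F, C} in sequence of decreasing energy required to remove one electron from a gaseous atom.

F > N > C > Al > K

C is in period 2, group 14; N is in period 2, group 15; F is in period 2, group 17; Al is in period 3, group 13; K is in period 4, group 1.
IE₁ increases left→right with effective nuclear charge and decreases top→bottom as the valence shell moves farther out.
Neither a single period nor a single group — weigh both effects.
Al > K: both effects reinforce here, so Al is clearly the higher of the two.
C > Al: relative to Al, both the across-period and down-group shifts push C's first ionization energy up.
N > C: N lies to the right of C in period 2, so the across-period effect alone puts N higher.
F > N: both are in period 2; the period trend gives F the larger value.
Approximate values (kJ/mol): C 1086, N 1402, F 1681, Al 578, K 419.
So from highest to lowest: F > N > C > Al > K.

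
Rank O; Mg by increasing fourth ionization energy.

The fourth ionization energy removes an electron from the +3 ion. For each element: O³⁺ still has 3 valence electrons; Mg³⁺ is already 1 electron into the core.
Core electrons are held far more tightly than valence electrons, so Mg tops the IE_4 order.
Tabulated IE_4 (kJ/mol): O 7469, Mg 10543.
So the fourth ionization energies run O < Mg.

O < Mg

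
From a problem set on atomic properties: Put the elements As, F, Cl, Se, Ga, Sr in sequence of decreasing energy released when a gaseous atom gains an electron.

F is in period 2, group 17; Cl is in period 3, group 17; Ga is in period 4, group 13; As is in period 4, group 15; Se is in period 4, group 16; Sr is in period 5, group 2.
Adding an electron releases more energy for atoms nearer the top right (short of the noble gases).
Here both period and group differ, so the two effects have to be weighed against each other.
Ga > Sr: both effects reinforce here, so Ga is clearly the higher of the two.
As > Ga: both are in period 4; the period trend gives As the larger value.
Se > As: both are in period 4; the period trend gives Se the larger value.
F > Se: relative to Se, both the across-period and down-group shifts push F's electron affinity up.
Cl > F: this pair runs against the simple trend — see the exception note.
Note the exception: Cl has a higher electron affinity than F, contrary to the simple trend — F's small 2p subshell makes the incoming electron feel strong e⁻–e⁻ repulsion, so Cl actually releases more energy on gaining an electron.
For reference (kJ/mol): F 328, Cl 349, Ga 29, As 78, Se 195, Sr 5.
So from highest to lowest: Cl > F > Se > As > Ga > Sr.

Cl > F > Se > As > Ga > Sr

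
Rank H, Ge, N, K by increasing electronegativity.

EN rises left→right (higher Z_eff, smaller atoms) and falls top→bottom (larger, more shielded atoms).
Here both period and group differ, so the two effects have to be weighed against each other.
Ge > K: both are in period 4; the period trend gives Ge the larger value.
H > Ge: the two effects oppose for this pair; the down-group effect wins (2.20 vs 2.01).
N > H: the two effects oppose for this pair; the across-period effect wins (3.04 vs 2.20).
Tabulated electronegativity (Pauling): H 2.20, N 3.04, K 0.82, Ge 2.01.
So from lowest to highest: K < Ge < H < N.

K < Ge < H < N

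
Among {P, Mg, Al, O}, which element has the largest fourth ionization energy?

Al

IE_4 is the cost of taking one more electron from the +3 cation: P³⁺ still has 2 valence electrons; Mg³⁺ is already 1 electron into the core; Al³⁺ is the bare [Ne] core; O³⁺ still has 3 valence electrons.
Breaking into a closed-shell core is much more expensive than removing a leftover valence electron — Mg and Al have the largest IE_4 here.
Valence configurations: P³⁺ [Ne]3s², O³⁺ [He]2s²2p¹.
Tabulated IE_4 (kJ/mol): P 4964, Mg 10543, Al 11577, O 7469.
So the fourth ionization energies run P < O < Mg < Al.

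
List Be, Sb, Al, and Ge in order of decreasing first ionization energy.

Be > Sb > Ge > Al

Be is in period 2, group 2; Al is in period 3, group 13; Ge is in period 4, group 14; Sb is in period 5, group 15.
Across a period the outer electron is held more tightly (higher IE₁); down a group it sits in a higher shell, more shielded, and comes off more easily.
A diagonal step moves right (one effect) and down (the opposite effect) at once.
Ge > Al: the two effects oppose for this pair; the across-period effect wins (762 vs 578 kJ/mol).
Sb > Ge: the two effects oppose for this pair; the across-period effect wins (831 vs 762 kJ/mol).
Be > Sb: the two effects oppose for this pair; the down-group effect wins (900 vs 831 kJ/mol).
Tabulated first ionization energy (kJ/mol): Be 900, Al 578, Ge 762, Sb 831.
So from highest to lowest: Be > Sb > Ge > Al.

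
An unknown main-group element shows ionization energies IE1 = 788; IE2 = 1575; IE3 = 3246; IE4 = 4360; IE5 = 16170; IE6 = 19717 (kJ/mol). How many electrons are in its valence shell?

Look for the largest jump between consecutive ionization energies: IE5/IE4 ≈ 3.7, far larger than any earlier ratio.
That jump marks the point where a core electron is being removed. So the atom has 4 valence electrons.

4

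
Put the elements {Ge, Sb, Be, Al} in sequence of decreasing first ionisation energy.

Be > Sb > Ge > Al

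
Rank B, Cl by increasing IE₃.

B < Cl

After 2 electrons have been removed, what remains? B²⁺ still has 1 valence electron; Cl²⁺ still has 5 valence electrons.
All are still removing valence electrons, so compare the +2 ions as you would atoms: IE_3 generally rises across a period (higher Z_eff) and falls down a group (larger shell), subject to the usual subshell exceptions.
Valence configurations: B²⁺ [He]2s¹, Cl²⁺ [Ne]3s²3p³.
Tabulated IE_3 (kJ/mol): B 3660, Cl 3822.
Putting it together, IE_3: B < Cl.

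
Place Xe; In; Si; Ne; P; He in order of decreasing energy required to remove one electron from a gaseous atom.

He > Ne > Xe > P > Si > In

He is in period 1, group 18; Ne is in period 2, group 18; Si is in period 3, group 14; P is in period 3, group 15; In is in period 5, group 13; Xe is in period 5, group 18.
Across a period the outer electron is held more tightly (higher IE₁); down a group it sits in a higher shell, more shielded, and comes off more easily.
Neither a single period nor a single group — weigh both effects.
Si > In: relative to In, both the across-period and down-group shifts push Si's first ionization energy up.
P > Si: both are in period 3; the period trend gives P the larger value.
Xe > P: period and group pull opposite ways; the across-period shift dominates (1170 vs 1012 kJ/mol).
Ne > Xe: they share group 18; the group trend gives Ne the larger value.
He > Ne: He sits above Ne in group 18, so the down-group effect alone puts He higher.
Tabulated first ionization energy (kJ/mol): He 2372, Ne 2081, Si 786, P 1012, In 558, Xe 1170.
So from highest to lowest: He > Ne > Xe > P > Si > In.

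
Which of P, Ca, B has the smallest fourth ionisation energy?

P

The fourth ionization energy removes an electron from the +3 ion. For each element: P³⁺ still has 2 valence electrons; Ca³⁺ is already 1 electron into the core; B³⁺ is the bare [He] core.
Pulling an electron out of a noble-gas core costs far more than removing a remaining valence electron, so Ca and B sit at the high end of IE_4.
The numbers (kJ/mol): P 4964, Ca 6491, B 25026.
So the fourth ionization energies run P < Ca < B.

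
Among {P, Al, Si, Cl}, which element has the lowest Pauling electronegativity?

Al

Al is in period 3, group 13; Si is in period 3, group 14; P is in period 3, group 15; Cl is in period 3, group 17.
Smaller atoms with higher effective nuclear charge are more electronegative.
All lie in period 3, so electronegativity increases left to right.
The lowest Pauling electronegativity among these belongs to Al.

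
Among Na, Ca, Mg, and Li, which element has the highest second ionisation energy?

Consider each +1 ion: Na⁺ is the bare [Ne] core; Ca⁺ still has 1 valence electron; Mg⁺ still has 1 valence electron; Li⁺ is the bare [He] core.
Breaking into a closed-shell core is much more expensive than removing a leftover valence electron — Na and Li have the largest IE_2 here.
Valence configurations: Ca⁺ [Ar]4s¹, Mg⁺ [Ne]3s¹.
The numbers (kJ/mol): Na 4562, Ca 1145, Mg 1451, Li 7298.
Overall IE_2 order: Ca < Mg < Na < Li.

Li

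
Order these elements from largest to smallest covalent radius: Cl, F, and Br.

F is in period 2, group 17; Cl is in period 3, group 17; Br is in period 4, group 17.
Across a period the added protons contract the valence shell; down a group each new principal shell makes the atom larger.
All are in group 17, so atomic radius increases down the group.
So from largest to smallest: Br > Cl > F.

Br > Cl > F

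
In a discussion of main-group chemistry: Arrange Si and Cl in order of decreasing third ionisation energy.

Cl > Si

The third ionization energy removes an electron from the +2 ion. For each element: Si²⁺ still has 2 valence electrons; Cl²⁺ still has 5 valence electrons.
All are still removing valence electrons, so compare the +2 ions as you would atoms: IE_3 generally rises across a period (higher Z_eff) and falls down a group (larger shell), subject to the usual subshell exceptions.
Valence configurations: Si²⁺ [Ne]3s², Cl²⁺ [Ne]3s²3p³.
The numbers (kJ/mol): Si 3232, Cl 3822.
So the third ionization energies run Si < Cl.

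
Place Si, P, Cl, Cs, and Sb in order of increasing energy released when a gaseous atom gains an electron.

Cs < P < Sb < Si < Cl

Si is in period 3, group 14; P is in period 3, group 15; Cl is in period 3, group 17; Sb is in period 5, group 15; Cs is in period 6, group 1.
Adding an electron releases more energy for atoms nearer the top right (short of the noble gases).
Neither a single period nor a single group — weigh both effects.
P > Cs: both effects reinforce here, so P is clearly the higher of the two.
Sb > P: this pair runs against the simple trend — see the exception note.
Si > Sb: the two effects oppose for this pair; the down-group effect wins (134 vs 103 kJ/mol).
Cl > Si: both are in period 3; the period trend gives Cl the larger value.
Note the exception: Sb has a higher electron affinity than P, contrary to the simple trend — both are half-filled np³, but the pairing/repulsion penalty for the added electron shrinks as the p orbitals become larger and more diffuse down the group, and for Sb that outweighs the weaker nuclear attraction.
Note the exception: Si has a higher electron affinity than P, contrary to the simple trend — adding an electron to P's half-filled 3p³ is unfavourable, so Si (3p²) has the more exothermic EA.
Tabulated electron affinity (kJ/mol): Si 134, P 72, Cl 349, Sb 103, Cs 46.
So from lowest to highest: Cs < P < Sb < Si < Cl.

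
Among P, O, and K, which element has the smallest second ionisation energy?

P

IE_2 is the cost of taking one more electron from the +1 cation: P⁺ still has 4 valence electrons; O⁺ still has 5 valence electrons; K⁺ is the bare [Ar] core.
Usually core removal costs more than valence removal, but here the competition is close: a tightly held n=2 valence electron can cost more to remove than an n=3 core electron, so the actual values have to decide it.
Valence configurations: P⁺ [Ne]3s²3p², O⁺ [He]2s²2p³.
Tabulated IE_2 (kJ/mol): P 1907, O 3388, K 3052.
Putting it together, IE_2: P < K < O.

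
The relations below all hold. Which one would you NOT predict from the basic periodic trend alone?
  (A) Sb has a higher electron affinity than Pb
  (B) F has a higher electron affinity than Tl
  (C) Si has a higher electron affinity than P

(C)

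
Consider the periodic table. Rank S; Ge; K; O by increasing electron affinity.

Atoms with high Z_eff and room in the valence shell (especially the halogens) have the most exothermic electron affinities.
Here both period and group differ, so the two effects have to be weighed against each other.
Ge > K: Ge lies to the right of K in period 4, so the across-period effect alone puts Ge higher.
O > Ge: relative to Ge, both the across-period and down-group shifts push O's electron affinity up.
S > O: this pair runs against the simple trend — see the exception note.
Note the exception: S has a higher electron affinity than O, contrary to the simple trend — the compact 2p subshell of O repels the added electron more than S's larger 3p does.
Tabulated electron affinity (kJ/mol): O 141, S 200, K 48, Ge 119.
So from lowest to highest: K < Ge < O < S.

K < Ge < O < S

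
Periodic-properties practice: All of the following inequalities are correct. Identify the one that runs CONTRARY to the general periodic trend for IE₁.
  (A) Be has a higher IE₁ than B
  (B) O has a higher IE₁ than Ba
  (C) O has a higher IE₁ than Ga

The general trend: IE₁ increases across a period and decreases down a group.
(A) Be (period 2, group 2) vs B (period 2, group 13): the stated order contradicts the simple trend.
(B) O (period 2, group 16) vs Ba (period 6, group 2): the stated order agrees with the simple trend.
(C) O (period 2, group 16) vs Ga (period 4, group 13): the stated order agrees with the simple trend.
The exception is (A): removing B's lone 2p electron is easier than breaking Be's filled 2s².

(A)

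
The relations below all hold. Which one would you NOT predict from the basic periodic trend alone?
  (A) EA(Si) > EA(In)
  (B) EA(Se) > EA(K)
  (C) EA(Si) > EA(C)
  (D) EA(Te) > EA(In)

(C)

The general trend: electron affinity increases across a period and decreases down a group.
(A) Si (period 3, group 14) vs In (period 5, group 13): the stated order agrees with the simple trend.
(B) Se (period 4, group 16) vs K (period 4, group 1): the stated order agrees with the simple trend.
(C) Si (period 3, group 14) vs C (period 2, group 14): the stated order contradicts the simple trend.
(D) Te (period 5, group 16) vs In (period 5, group 13): the stated order agrees with the simple trend.
The exception is (C): Si's larger, more diffuse 3p orbitals accept an added electron slightly more readily than C's compact 2p.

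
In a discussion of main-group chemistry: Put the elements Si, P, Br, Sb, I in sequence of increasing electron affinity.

P < Sb < Si < I < Br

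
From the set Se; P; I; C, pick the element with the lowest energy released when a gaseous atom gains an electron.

P

C is in period 2, group 14; P is in period 3, group 15; Se is in period 4, group 16; I is in period 5, group 17.
Atoms with high Z_eff and room in the valence shell (especially the halogens) have the most exothermic electron affinities.
A diagonal step moves right (one effect) and down (the opposite effect) at once.
C > P: period and group pull opposite ways; the down-group shift dominates (122 vs 72 kJ/mol).
Se > C: period and group pull opposite ways; the across-period shift dominates (195 vs 122 kJ/mol).
I > Se: the two effects oppose for this pair; the across-period effect wins (295 vs 195 kJ/mol).
For reference (kJ/mol): C 122, P 72, Se 195, I 295.
The lowest energy released when a gaseous atom gains an electron among these belongs to P.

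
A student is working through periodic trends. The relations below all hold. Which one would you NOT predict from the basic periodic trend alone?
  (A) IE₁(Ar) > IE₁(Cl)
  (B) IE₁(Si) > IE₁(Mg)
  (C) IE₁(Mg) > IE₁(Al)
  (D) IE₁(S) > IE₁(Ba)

(C)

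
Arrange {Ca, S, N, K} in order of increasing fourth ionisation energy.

After 3 electrons have been removed, what remains? Ca³⁺ is already 1 electron into the core; S³⁺ still has 3 valence electrons; N³⁺ still has 2 valence electrons; K³⁺ is already 2 electrons into the core.
Usually core removal costs more than valence removal, but here the competition is close: a tightly held n=2 valence electron can cost more to remove than an n=3 core electron, so the actual values have to decide it.
Valence configurations: S³⁺ [Ne]3s²3p¹, N³⁺ [He]2s².
Approximate IE_4 values (kJ/mol): Ca 6491, S 4556, N 7475, K 5877.
So the fourth ionization energies run S < K < Ca < N.

S, K, Ca, N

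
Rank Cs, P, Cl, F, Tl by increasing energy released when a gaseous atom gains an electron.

F is in period 2, group 17; P is in period 3, group 15; Cl is in period 3, group 17; Cs is in period 6, group 1; Tl is in period 6, group 13.
Electron affinity generally becomes more exothermic across a period toward the halogens and less exothermic down a group.
These span different periods and groups, so the two trends combine.
Cs > Tl: this pair runs against the simple trend — see the exception note.
P > Cs: relative to Cs, both the across-period and down-group shifts push P's electron affinity up.
F > P: both effects reinforce here, so F is clearly the higher of the two.
Cl > F: this pair runs against the simple trend — see the exception note.
Note the exception: Cs has a higher electron affinity than Tl, contrary to the simple trend — Tl's ns²np¹ configuration gives only a small electron affinity — the sparsely filled np subshell binds an added electron weakly.
Note the exception: Cl has a higher electron affinity than F, contrary to the simple trend — F's small 2p subshell makes the incoming electron feel strong e⁻–e⁻ repulsion, so Cl actually releases more energy on gaining an electron.
Approximate values (kJ/mol): F 328, P 72, Cl 349, Cs 46, Tl 19.
So from lowest to highest: Tl < Cs < P < F < Cl.

Tl < Cs < P < F < Cl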